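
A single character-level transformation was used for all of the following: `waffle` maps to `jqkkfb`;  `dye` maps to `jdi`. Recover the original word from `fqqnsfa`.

vanilla

The output letters match the input read backwards, each shifted +5: waffle reversed is elffaw. Read the word backwards and shift each letter +5.
Decoding fqqnsfa: shift back: f−5=a, q−5=l, q−5=l, n−5=i, s−5=n, f−5=a, a−5=v → allinav; then reverse → vanilla.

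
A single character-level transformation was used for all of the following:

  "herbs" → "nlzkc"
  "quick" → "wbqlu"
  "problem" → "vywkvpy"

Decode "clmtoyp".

weekend

In herbs: h→n is +6, e→l is +7, r→z is +8, b→k is +9 — the shift increases by 1 each position. The shift increases by 1 at each position, starting from +6: 6, 7, 8, ….
Undoing it on clmtoyp: c−6=w, l−7=e, m−8=e, t−9=k, o−10=e, y−11=n, p−12=d.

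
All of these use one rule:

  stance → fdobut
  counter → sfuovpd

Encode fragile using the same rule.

fmjhbsg

The output letters match the input read backwards, each shifted +1: stance reversed is ecnats. Two steps: reverse the string, then apply a Caesar shift of +1.
For fragile: reverse → eligarf; then shift: e+1=f, l+1=m, i+1=j, g+1=h, a+1=b, r+1=s, f+1=g.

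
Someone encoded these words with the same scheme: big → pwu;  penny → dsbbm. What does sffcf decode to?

Compare letters: b→p is +14, i→w is +14, g→u is +14 — a constant shift. Each letter is shifted forward by 14 in the alphabet (a Caesar shift of +14).
Reversing it on sffcf: s−14=e, f−14=r, f−14=r, c−14=o, f−14=r.

error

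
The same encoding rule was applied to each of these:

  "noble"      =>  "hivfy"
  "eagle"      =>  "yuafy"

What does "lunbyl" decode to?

This is a Caesar cipher with shift 20.
Reversing it on lunbyl: l−20=r, u−20=a, n−20=t, b−20=h, y−20=e, l−20=r.

rather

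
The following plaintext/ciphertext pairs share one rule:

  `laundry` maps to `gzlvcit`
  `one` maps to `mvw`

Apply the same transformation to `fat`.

bin

The output letters match the input read backwards, each shifted +8: laundry reversed is yrdnual. The word is reversed, then every letter is shifted forward by 8.
On fat: reverse → taf; then shift: t+8=b, a+8=i, f+8=n.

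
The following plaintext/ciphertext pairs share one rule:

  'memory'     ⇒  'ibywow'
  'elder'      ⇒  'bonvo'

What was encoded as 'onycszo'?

The output letters match the input read backwards, each shifted +10: memory reversed is yromem. The word is reversed, then every letter is shifted forward by 10.
Reversing it on onycszo: shift back: o−10=e, n−10=d, y−10=o, c−10=s, s−10=i, z−10=p, o−10=e → edosipe; then reverse → episode.

episode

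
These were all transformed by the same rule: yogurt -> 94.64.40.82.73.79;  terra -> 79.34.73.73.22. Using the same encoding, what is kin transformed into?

52.46.61

With a=1..z=26, the number is 3·pos + 19.
For kin: k=11→52, i=9→46, n=14→61.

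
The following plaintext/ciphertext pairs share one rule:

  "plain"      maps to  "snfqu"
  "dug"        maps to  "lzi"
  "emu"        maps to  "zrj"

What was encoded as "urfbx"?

swamp

The word is reversed, then every letter is shifted forward by 5.
Reversing it on urfbx: shift back: u−5=p, r−5=m, f−5=a, b−5=w, x−5=s → pmaws; then reverse → swamp.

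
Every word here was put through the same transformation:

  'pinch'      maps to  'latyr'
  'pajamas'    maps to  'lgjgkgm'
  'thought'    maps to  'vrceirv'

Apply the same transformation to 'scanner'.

mygttqd

p(15)→l(11) and i(8)→a(0) fit y≡9x+6 (mod 26); the inverse of 9 mod 26 is 3. Each letter's alphabet position (a=0..z=25) is mapped through 9·x+6 mod 26 — an affine cipher.
For scanner: s(18)→9·18+6≡12=m; c(2)→9·2+6≡24=y; a(0)→9·0+6≡6=g; n(13)→9·13+6≡19=t; n(13)→9·13+6≡19=t; e(4)→9·4+6≡16=q; r(17)→9·17+6≡3=d (all mod 26).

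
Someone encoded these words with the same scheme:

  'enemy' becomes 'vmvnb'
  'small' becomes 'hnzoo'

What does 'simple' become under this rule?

Each pair mirrors across the alphabet (e↔v, n↔m, e↔v): positions sum to 25. This is the alphabet-reversal cipher (Atbash): a becomes z, b becomes y, etc.
On simple: s↔h, i↔r, m↔n, p↔k, l↔o, e↔v.

hrnkov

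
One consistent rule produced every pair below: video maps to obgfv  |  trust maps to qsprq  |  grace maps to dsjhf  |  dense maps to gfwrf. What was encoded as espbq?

v(21)→o(14) and i(8)→b(1) fit y≡25x+9 (mod 26); the inverse of 25 mod 26 is 25. Each letter's alphabet position (a=0..z=25) is mapped through 25·x+9 mod 26 — an affine cipher.
Reversing it on espbq: e(4)→25·(4−9)≡5=f; s(18)→25·(18−9)≡17=r; p(15)→25·(15−9)≡20=u; b(1)→25·(1−9)≡8=i; q(16)→25·(16−9)≡19=t (all mod 26).

fruit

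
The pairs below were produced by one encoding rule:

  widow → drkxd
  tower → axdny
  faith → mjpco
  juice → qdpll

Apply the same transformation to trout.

aavda

Shifts by position in widow: pos 0: w→d (+7), pos 1: i→r (+9), pos 2: d→k (+7), pos 3: o→x (+9) — repeating every 2. The shifts repeat in a cycle of length 2: positions 0,1,… shift by +7, +9, then the pattern repeats.
On trout: t+7=a, r+9=a, o+7=v, u+9=d, t+7=a.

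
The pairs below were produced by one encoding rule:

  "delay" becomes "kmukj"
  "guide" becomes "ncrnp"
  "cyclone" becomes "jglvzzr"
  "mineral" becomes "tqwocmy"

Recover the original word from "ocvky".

human

In delay: d→k is +7, e→m is +8, l→u is +9, a→k is +10 — the shift increases by 1 each position. Each letter shifts forward by (position + 7), i.e. 7, 8, 9, … — the shift grows by one for each successive letter.
Undoing it on ocvky: o−7=h, c−8=u, v−9=m, k−10=a, y−11=n.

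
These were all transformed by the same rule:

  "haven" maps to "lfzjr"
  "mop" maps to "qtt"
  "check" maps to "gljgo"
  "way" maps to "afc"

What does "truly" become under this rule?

The shift depends on letter class: consonant h→l is +4, but vowel a→f is +5. Vowels shift forward by 5 and consonants shift forward by 4.
For truly: t(cons)+4=x, r(cons)+4=v, u(vowel)+5=z, l(cons)+4=p, y(cons)+4=c.

xvzpc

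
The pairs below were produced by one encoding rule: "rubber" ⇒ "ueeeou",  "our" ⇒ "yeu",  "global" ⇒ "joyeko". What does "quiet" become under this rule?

The shift depends on letter class: consonant r→u is +3, but vowel u→e is +10. Two shifts are in play — +10 for a/e/i/o/u, +3 for every other letter.
Applying it to quiet: q(cons)+3=t, u(vowel)+10=e, i(vowel)+10=s, e(vowel)+10=o, t(cons)+3=w.

tesow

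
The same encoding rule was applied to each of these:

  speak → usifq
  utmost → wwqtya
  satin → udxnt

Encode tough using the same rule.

Each letter shifts forward by (position + 2), i.e. 2, 3, 4, … — the shift grows by one for each successive letter.
Applying it to tough: t+2=v, o+3=r, u+4=y, g+5=l, h+6=n.

vryln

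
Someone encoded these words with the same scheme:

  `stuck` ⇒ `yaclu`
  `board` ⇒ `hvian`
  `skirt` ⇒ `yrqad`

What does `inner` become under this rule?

Letter i (0-indexed) is shifted by i+6, so successive shifts are 6, 7, 8, ….
On inner: i+6=o, n+7=u, n+8=v, e+9=n, r+10=b.

ouvnb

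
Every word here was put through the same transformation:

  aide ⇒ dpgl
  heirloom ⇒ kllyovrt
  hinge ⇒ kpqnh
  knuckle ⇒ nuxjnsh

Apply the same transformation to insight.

luvpjow

Shifts by position in aide: pos 0: a→d (+3), pos 1: i→p (+7), pos 2: d→g (+3), pos 3: e→l (+7) — repeating every 2. It's a Vigenère-style cipher with numeric key [3,7]: position i shifts by key[i mod 2].
For insight: i+3=l, n+7=u, s+3=v, i+7=p, g+3=j, h+7=o, t+3=w.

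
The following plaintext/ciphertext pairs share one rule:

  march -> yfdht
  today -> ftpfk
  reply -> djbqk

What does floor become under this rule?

rqatd

The shifts repeat in a cycle of length 2: positions 0,1,… shift by +12, +5, then the pattern repeats.
For floor: f+12=r, l+5=q, o+12=a, o+5=t, r+12=d.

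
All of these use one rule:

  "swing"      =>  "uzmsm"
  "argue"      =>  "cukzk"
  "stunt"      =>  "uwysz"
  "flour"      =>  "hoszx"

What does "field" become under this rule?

The shift increases by 1 at each position, starting from +2: 2, 3, 4, ….
For field: f+2=h, i+3=l, e+4=i, l+5=q, d+6=j.

hliqj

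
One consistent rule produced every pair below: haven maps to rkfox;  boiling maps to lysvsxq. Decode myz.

This is a Caesar cipher with shift 10.
Decoding myz: m−10=c, y−10=o, z−10=p.

cop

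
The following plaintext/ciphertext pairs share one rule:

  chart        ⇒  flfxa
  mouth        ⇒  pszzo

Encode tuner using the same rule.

In chart: c→f is +3, h→l is +4, a→f is +5, r→x is +6 — the shift increases by 1 each position. Letter i (0-indexed) is shifted by i+3, so successive shifts are 3, 4, 5, ….
Applying it to tuner: t+3=w, u+4=y, n+5=s, e+6=k, r+7=y.

wysky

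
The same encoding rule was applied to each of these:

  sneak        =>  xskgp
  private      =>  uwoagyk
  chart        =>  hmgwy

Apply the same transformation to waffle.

The shift depends on letter class: consonant s→x is +5, but vowel e→k is +6. Vowels shift forward by 6 and consonants shift forward by 5.
On waffle: w(cons)+5=b, a(vowel)+6=g, f(cons)+5=k, f(cons)+5=k, l(cons)+5=q, e(vowel)+6=k.

bgkkqk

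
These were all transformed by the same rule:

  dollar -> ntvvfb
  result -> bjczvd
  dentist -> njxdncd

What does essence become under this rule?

jccjxmj

The shift depends on letter class: consonant d→n is +10, but vowel o→t is +5. The rule splits by letter class: vowels +5, consonants +10.
On essence: e(vowel)+5=j, s(cons)+10=c, s(cons)+10=c, e(vowel)+5=j, n(cons)+10=x, c(cons)+10=m, e(vowel)+5=j.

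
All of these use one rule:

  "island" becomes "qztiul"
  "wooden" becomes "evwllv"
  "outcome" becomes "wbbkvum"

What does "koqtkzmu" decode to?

Shifts by position in island: pos 0: i→q (+8), pos 1: s→z (+7), pos 2: l→t (+8), pos 3: a→i (+8), pos 4: n→u (+7), pos 5: d→l (+8) — repeating every 3. The shifts repeat in a cycle of length 3: positions 0,1,… shift by +8, +7, +8, then the pattern repeats.
Decoding koqtkzmu: k−8=c, o−7=h, q−8=i, t−8=l, k−7=d, z−8=r, m−8=e, u−7=n.

children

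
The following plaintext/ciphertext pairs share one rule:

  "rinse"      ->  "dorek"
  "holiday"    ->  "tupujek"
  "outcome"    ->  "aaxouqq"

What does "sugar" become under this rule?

eakmx

The shifts repeat in a cycle of length 3: positions 0,1,… shift by +12, +6, +4, then the pattern repeats.
Applying it to sugar: s+12=e, u+6=a, g+4=k, a+12=m, r+6=x.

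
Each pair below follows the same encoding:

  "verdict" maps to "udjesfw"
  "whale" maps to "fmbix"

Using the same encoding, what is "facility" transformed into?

The output letters match the input read backwards, each shifted +1: verdict reversed is tcidrev. The word is reversed, then every letter is shifted forward by 1.
On facility: reverse → ytilicaf; then shift: y+1=z, t+1=u, i+1=j, l+1=m, i+1=j, c+1=d, a+1=b, f+1=g.

zujmjdbg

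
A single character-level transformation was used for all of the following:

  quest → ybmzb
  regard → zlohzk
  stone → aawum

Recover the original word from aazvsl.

stroke

Shifts by position in quest: pos 0: q→y (+8), pos 1: u→b (+7), pos 2: e→m (+8), pos 3: s→z (+7) — repeating every 2. A repeating key of period 2 is used — shifts +8, +7 over and over.
Reversing it on aazvsl: a−8=s, a−7=t, z−8=r, v−7=o, s−8=k, l−7=e.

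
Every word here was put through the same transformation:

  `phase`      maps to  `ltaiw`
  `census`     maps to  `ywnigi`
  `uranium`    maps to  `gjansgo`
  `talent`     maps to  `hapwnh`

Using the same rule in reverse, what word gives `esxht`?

p(15)→l(11) and h(7)→t(19) fit y≡25x+0 (mod 26); the inverse of 25 mod 26 is 25. Each letter's alphabet position (a=0..z=25) is mapped through 25·x+0 mod 26 — an affine cipher.
Decoding esxht: e(4)→25·(4−0)≡22=w; s(18)→25·(18−0)≡8=i; x(23)→25·(23−0)≡3=d; h(7)→25·(7−0)≡19=t; t(19)→25·(19−0)≡7=h (all mod 26).

width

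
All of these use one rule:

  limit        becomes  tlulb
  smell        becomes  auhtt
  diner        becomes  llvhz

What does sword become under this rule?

aerzl

The shift depends on letter class: consonant l→t is +8, but vowel i→l is +3. The rule splits by letter class: vowels +3, consonants +8.
Applying it to sword: s(cons)+8=a, w(cons)+8=e, o(vowel)+3=r, r(cons)+8=z, d(cons)+8=l.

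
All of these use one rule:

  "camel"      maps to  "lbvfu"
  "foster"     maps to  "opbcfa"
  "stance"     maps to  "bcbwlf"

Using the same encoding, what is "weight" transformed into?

ffjpqc

The shift depends on letter class: consonant c→l is +9, but vowel a→b is +1. Two shifts are in play — +1 for a/e/i/o/u, +9 for every other letter.
On weight: w(cons)+9=f, e(vowel)+1=f, i(vowel)+1=j, g(cons)+9=p, h(cons)+9=q, t(cons)+9=c.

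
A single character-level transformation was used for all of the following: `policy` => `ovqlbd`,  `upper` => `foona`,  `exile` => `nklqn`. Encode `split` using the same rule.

p(15)→o(14) and o(14)→v(21) fit y≡19x+15 (mod 26); the inverse of 19 mod 26 is 11. This is an affine cipher: with a=0,…,z=25, each position x becomes (19x+15) mod 26.
For split: s(18)→19·18+15≡19=t; p(15)→19·15+15≡14=o; l(11)→19·11+15≡16=q; i(8)→19·8+15≡11=l; t(19)→19·19+15≡12=m (all mod 26).

toqlm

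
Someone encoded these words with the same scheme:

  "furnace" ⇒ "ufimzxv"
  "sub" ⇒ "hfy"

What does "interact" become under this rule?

rmgvizxg

Each pair mirrors across the alphabet (f↔u, u↔f, r↔i): positions sum to 25. Letters are reflected about the middle of the alphabet (position → 25−position): Atbash.
For interact: i↔r, n↔m, t↔g, e↔v, r↔i, a↔z, c↔x, t↔g.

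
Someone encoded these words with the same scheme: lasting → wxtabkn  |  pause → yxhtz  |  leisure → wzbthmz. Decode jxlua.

l(11)→w(22) and a(0)→x(23) fit y≡7x+23 (mod 26); the inverse of 7 mod 26 is 15. Each letter's alphabet position (a=0..z=25) is mapped through 7·x+23 mod 26 — an affine cipher.
Decoding jxlua: j(9)→15·(9−23)≡24=y; x(23)→15·(23−23)≡0=a; l(11)→15·(11−23)≡2=c; u(20)→15·(20−23)≡7=h; a(0)→15·(0−23)≡19=t (all mod 26).

yacht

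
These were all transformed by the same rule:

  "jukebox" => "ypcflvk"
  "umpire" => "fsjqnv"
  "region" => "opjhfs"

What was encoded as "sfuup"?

otter

The output letters match the input read backwards, each shifted +1: jukebox reversed is xobekuj. Read the word backwards and shift each letter +1.
Undoing it on sfuup: shift back: s−1=r, f−1=e, u−1=t, u−1=t, p−1=o → retto; then reverse → otter.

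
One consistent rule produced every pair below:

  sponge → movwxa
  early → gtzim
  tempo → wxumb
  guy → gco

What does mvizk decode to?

crane

The output letters match the input read backwards, each shifted +8: sponge reversed is egnops. The word is reversed, then every letter is shifted forward by 8.
Decoding mvizk: shift back: m−8=e, v−8=n, i−8=a, z−8=r, k−8=c → enarc; then reverse → crane.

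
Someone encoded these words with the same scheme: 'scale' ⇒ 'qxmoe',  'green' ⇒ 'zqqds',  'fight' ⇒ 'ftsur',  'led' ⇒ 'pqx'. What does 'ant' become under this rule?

The word is reversed, then every letter is shifted forward by 12.
On ant: reverse → tna; then shift: t+12=f, n+12=z, a+12=m.

fzm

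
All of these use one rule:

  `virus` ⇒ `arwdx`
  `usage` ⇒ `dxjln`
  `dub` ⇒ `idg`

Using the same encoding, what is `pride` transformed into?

uwrin

The shift depends on letter class: consonant v→a is +5, but vowel i→r is +9. The rule splits by letter class: vowels +9, consonants +5.
For pride: p(cons)+5=u, r(cons)+5=w, i(vowel)+9=r, d(cons)+5=i, e(vowel)+9=n.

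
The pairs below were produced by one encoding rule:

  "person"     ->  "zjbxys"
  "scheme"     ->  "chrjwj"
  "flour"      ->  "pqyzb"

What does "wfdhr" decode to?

The shifts repeat in a cycle of length 2: positions 0,1,… shift by +10, +5, then the pattern repeats.
Decoding wfdhr: w−10=m, f−5=a, d−10=t, h−5=c, r−10=h.

match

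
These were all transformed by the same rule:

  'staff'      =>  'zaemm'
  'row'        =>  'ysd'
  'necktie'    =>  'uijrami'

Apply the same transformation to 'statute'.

zaeayai

Two shifts are in play — +4 for a/e/i/o/u, +7 for every other letter.
Applying it to statute: s(cons)+7=z, t(cons)+7=a, a(vowel)+4=e, t(cons)+7=a, u(vowel)+4=y, t(cons)+7=a, e(vowel)+4=i.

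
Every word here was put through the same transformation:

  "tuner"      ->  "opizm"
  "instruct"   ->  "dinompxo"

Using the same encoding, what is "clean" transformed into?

xgzvi

Compare letters: t→o is +21, u→p is +21, n→i is +21 — a constant shift. It's a constant shift of +21 (ROT21).
Applying it to clean: c+21=x, l+21=g, e+21=z, a+21=v, n+21=i.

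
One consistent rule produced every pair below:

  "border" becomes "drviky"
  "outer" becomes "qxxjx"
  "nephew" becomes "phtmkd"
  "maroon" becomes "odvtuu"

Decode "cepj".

In border: b→d is +2, o→r is +3, r→v is +4, d→i is +5 — the shift increases by 1 each position. Letter i (0-indexed) is shifted by i+2, so successive shifts are 2, 3, 4, ….
Decoding cepj: c−2=a, e−3=b, p−4=l, j−5=e.

able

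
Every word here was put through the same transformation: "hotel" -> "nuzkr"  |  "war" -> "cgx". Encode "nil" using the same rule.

Every letter moves 6 places later in the alphabet, wrapping around z→a.
Applying it to nil: n+6=t, i+6=o, l+6=r.

tor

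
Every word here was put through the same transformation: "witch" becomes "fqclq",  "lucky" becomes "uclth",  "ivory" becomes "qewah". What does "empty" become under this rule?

The shift depends on letter class: consonant w→f is +9, but vowel i→q is +8. The rule splits by letter class: vowels +8, consonants +9.
Applying it to empty: e(vowel)+8=m, m(cons)+9=v, p(cons)+9=y, t(cons)+9=c, y(cons)+9=h.

mvych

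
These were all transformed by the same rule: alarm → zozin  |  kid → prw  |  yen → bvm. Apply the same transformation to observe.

lyhviev

Each pair mirrors across the alphabet (a↔z, l↔o, a↔z): positions sum to 25. Each letter is replaced by its mirror in the alphabet: a↔z, b↔y, c↔x, and so on (the Atbash cipher).
On observe: o↔l, b↔y, s↔h, e↔v, r↔i, v↔e, e↔v.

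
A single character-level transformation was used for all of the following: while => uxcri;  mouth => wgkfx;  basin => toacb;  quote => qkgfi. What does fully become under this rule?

nkrre

w(22)→u(20) and h(7)→x(23) fit y≡5x+14 (mod 26); the inverse of 5 mod 26 is 21. This is an affine cipher: with a=0,…,z=25, each position x becomes (5x+14) mod 26.
Applying it to fully: f(5)→5·5+14≡13=n; u(20)→5·20+14≡10=k; l(11)→5·11+14≡17=r; l(11)→5·11+14≡17=r; y(24)→5·24+14≡4=e (all mod 26).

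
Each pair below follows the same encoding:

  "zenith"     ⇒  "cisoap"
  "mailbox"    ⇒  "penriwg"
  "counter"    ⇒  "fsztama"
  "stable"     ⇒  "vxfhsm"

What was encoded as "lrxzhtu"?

install

In zenith: z→c is +3, e→i is +4, n→s is +5, i→o is +6 — the shift increases by 1 each position. Letter i (0-indexed) is shifted by i+3, so successive shifts are 3, 4, 5, ….
Decoding lrxzhtu: l−3=i, r−4=n, x−5=s, z−6=t, h−7=a, t−8=l, u−9=l.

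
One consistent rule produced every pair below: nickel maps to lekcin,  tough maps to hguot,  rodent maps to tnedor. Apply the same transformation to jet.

tej

The output letters match the input read backwards: nickel reversed is lekcin. The word is simply reversed.
On jet: reverse → tej.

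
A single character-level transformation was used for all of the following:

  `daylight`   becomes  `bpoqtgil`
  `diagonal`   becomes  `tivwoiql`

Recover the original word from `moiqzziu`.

Two steps: reverse the string, then apply a Caesar shift of +8.
Decoding moiqzziu: shift back: m−8=e, o−8=g, i−8=a, q−8=i, z−8=r, z−8=r, i−8=a, u−8=m → egairram; then reverse → marriage.

marriage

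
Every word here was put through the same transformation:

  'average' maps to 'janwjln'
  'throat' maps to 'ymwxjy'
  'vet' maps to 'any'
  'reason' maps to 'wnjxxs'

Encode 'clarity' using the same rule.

The shift depends on letter class: consonant v→a is +5, but vowel a→j is +9. Vowels shift forward by 9 and consonants shift forward by 5.
On clarity: c(cons)+5=h, l(cons)+5=q, a(vowel)+9=j, r(cons)+5=w, i(vowel)+9=r, t(cons)+5=y, y(cons)+5=d.

hqjwryd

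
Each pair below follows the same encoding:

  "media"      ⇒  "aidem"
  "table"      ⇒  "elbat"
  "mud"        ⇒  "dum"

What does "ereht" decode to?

there

The word is simply reversed.
Undoing it on ereht: then reverse → there.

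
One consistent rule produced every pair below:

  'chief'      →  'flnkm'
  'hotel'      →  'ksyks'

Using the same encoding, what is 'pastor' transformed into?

In chief: c→f is +3, h→l is +4, i→n is +5, e→k is +6 — the shift increases by 1 each position. Letter i (0-indexed) is shifted by i+3, so successive shifts are 3, 4, 5, ….
For pastor: p+3=s, a+4=e, s+5=x, t+6=z, o+7=v, r+8=z.

sexzvz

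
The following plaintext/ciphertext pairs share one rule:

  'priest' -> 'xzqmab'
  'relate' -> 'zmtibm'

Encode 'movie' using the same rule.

uwdqm

Compare letters: p→x is +8, r→z is +8, i→q is +8 — a constant shift. It's a constant shift of +8 (ROT8).
On movie: m+8=u, o+8=w, v+8=d, i+8=q, e+8=m.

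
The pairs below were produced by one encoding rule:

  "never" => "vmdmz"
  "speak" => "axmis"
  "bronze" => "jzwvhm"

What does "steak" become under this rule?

Compare letters: n→v is +8, e→m is +8, v→d is +8 — a constant shift. It's a constant shift of +8 (ROT8).
Applying it to steak: s+8=a, t+8=b, e+8=m, a+8=i, k+8=s.

abmis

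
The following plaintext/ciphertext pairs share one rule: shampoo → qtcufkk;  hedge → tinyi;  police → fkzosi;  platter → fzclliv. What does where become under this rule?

Each letter's alphabet position (a=0..z=25) is mapped through 21·x+2 mod 26 — an affine cipher.
Applying it to where: w(22)→21·22+2≡22=w; h(7)→21·7+2≡19=t; e(4)→21·4+2≡8=i; r(17)→21·17+2≡21=v; e(4)→21·4+2≡8=i (all mod 26).

wtivi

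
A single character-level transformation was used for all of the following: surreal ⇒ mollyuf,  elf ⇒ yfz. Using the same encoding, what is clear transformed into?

Compare letters: s→m is +20, u→o is +20, r→l is +20 — a constant shift. This is a Caesar cipher with shift 20.
On clear: c+20=w, l+20=f, e+20=y, a+20=u, r+20=l.

wfyul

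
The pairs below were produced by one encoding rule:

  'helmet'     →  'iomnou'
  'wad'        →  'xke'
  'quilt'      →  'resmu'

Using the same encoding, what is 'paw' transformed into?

Vowels shift forward by 10 and consonants shift forward by 1.
Applying it to paw: p(cons)+1=q, a(vowel)+10=k, w(cons)+1=x.

qkx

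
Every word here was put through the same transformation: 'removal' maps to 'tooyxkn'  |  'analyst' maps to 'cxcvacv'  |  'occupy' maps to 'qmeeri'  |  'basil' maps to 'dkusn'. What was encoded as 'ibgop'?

Shifts by position in removal: pos 0: r→t (+2), pos 1: e→o (+10), pos 2: m→o (+2), pos 3: o→y (+10) — repeating every 2. It's a Vigenère-style cipher with numeric key [2,10]: position i shifts by key[i mod 2].
Undoing it on ibgop: i−2=g, b−10=r, g−2=e, o−10=e, p−2=n.

green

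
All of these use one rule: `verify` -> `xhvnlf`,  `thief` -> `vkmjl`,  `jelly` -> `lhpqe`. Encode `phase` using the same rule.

Letter i (0-indexed) is shifted by i+2, so successive shifts are 2, 3, 4, ….
Applying it to phase: p+2=r, h+3=k, a+4=e, s+5=x, e+6=k.

rkexk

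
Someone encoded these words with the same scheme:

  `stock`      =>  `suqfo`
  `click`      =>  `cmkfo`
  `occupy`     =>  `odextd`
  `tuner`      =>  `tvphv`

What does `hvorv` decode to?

humor

In stock: s→s is +0, t→u is +1, o→q is +2, c→f is +3 — the shift increases by 1 each position. Each letter shifts forward by its position index (0, 1, 2, …) — the shift grows by one for each successive letter.
Undoing it on hvorv: h−0=h, v−1=u, o−2=m, r−3=o, v−4=r.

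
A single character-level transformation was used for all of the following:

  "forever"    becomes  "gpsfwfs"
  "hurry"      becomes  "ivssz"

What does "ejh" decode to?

dig

Compare letters: f→g is +1, o→p is +1, r→s is +1 — a constant shift. Every letter moves 1 place later in the alphabet, wrapping around z→a.
Undoing it on ejh: e−1=d, j−1=i, h−1=g.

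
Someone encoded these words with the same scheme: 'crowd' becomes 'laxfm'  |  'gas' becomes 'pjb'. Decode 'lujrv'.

Every letter moves 9 places later in the alphabet, wrapping around z→a.
Undoing it on lujrv: l−9=c, u−9=l, j−9=a, r−9=i, v−9=m.

claim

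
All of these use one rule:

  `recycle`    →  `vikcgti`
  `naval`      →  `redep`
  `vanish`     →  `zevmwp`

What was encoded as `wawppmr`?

swollen

Shifts by position in recycle: pos 0: r→v (+4), pos 1: e→i (+4), pos 2: c→k (+8), pos 3: y→c (+4), pos 4: c→g (+4), pos 5: l→t (+8) — repeating every 3. A repeating key of period 3 is used — shifts +4, +4, +8 over and over.
Decoding wawppmr: w−4=s, a−4=w, w−8=o, p−4=l, p−4=l, m−8=e, r−4=n.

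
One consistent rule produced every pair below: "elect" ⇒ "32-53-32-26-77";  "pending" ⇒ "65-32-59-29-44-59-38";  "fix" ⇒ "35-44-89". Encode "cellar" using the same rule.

e(#5)→32 and l(#12)→53: differences scale by 3, so n = 3·pos + 17. The formula is n = 3×(alphabet index, a=1) + 17.
Applying it to cellar: c=3→26, e=5→32, l=12→53, l=12→53, a=1→20, r=18→71.

26-32-53-53-20-71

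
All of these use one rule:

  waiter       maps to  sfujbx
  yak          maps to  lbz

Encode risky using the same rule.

zltjs

The output letters match the input read backwards, each shifted +1: waiter reversed is retiaw. Read the word backwards and shift each letter +1.
On risky: reverse → yksir; then shift: y+1=z, k+1=l, s+1=t, i+1=j, r+1=s.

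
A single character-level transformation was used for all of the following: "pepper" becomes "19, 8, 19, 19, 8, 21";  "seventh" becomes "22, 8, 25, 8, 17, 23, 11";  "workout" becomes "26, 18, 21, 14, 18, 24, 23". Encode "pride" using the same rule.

p is letter #16 and maps to 19: an offset of 3. Letters become their 1-based position plus 3 (so a→4, b→5, …).
On pride: p=16→19, r=18→21, i=9→12, d=4→7, e=5→8.

19, 21, 12, 7, 8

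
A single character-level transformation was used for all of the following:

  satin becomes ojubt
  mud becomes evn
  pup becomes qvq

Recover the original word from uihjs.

Two steps: reverse the string, then apply a Caesar shift of +1.
Decoding uihjs: shift back: u−1=t, i−1=h, h−1=g, j−1=i, s−1=r → thgir; then reverse → right.

right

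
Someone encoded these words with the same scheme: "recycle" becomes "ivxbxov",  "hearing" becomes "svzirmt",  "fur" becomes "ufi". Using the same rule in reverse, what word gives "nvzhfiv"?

measure

Each letter is replaced by its mirror in the alphabet: a↔z, b↔y, c↔x, and so on (the Atbash cipher).
Reversing it on nvzhfiv: n↔m, v↔e, z↔a, h↔s, f↔u, i↔r, v↔e.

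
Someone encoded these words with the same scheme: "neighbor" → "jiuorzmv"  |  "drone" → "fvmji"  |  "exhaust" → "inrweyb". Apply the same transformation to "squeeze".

yseiiti

n(13)→j(9) and e(4)→i(8) fit y≡3x+22 (mod 26); the inverse of 3 mod 26 is 9. Treating letters as 0–25, the rule is x ↦ 3x + 22 (mod 26).
On squeeze: s(18)→3·18+22≡24=y; q(16)→3·16+22≡18=s; u(20)→3·20+22≡4=e; e(4)→3·4+22≡8=i; e(4)→3·4+22≡8=i; z(25)→3·25+22≡19=t; e(4)→3·4+22≡8=i (all mod 26).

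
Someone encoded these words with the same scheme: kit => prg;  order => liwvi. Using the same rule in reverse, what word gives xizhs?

Each pair mirrors across the alphabet (k↔p, i↔r, t↔g): positions sum to 25. This is the alphabet-reversal cipher (Atbash): a becomes z, b becomes y, etc.
Undoing it on xizhs: x↔c, i↔r, z↔a, h↔s, s↔h.

crash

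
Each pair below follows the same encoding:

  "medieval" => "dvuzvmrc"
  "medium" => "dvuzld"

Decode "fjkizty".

Compare letters: m→d is +17, e→v is +17, d→u is +17 — a constant shift. It's a constant shift of +17 (ROT17).
Reversing it on fjkizty: f−17=o, j−17=s, k−17=t, i−17=r, z−17=i, t−17=c, y−17=h.

ostrich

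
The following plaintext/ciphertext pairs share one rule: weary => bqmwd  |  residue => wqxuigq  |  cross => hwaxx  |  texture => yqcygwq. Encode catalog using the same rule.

The shift depends on letter class: consonant w→b is +5, but vowel e→q is +12. Two shifts are in play — +12 for a/e/i/o/u, +5 for every other letter.
For catalog: c(cons)+5=h, a(vowel)+12=m, t(cons)+5=y, a(vowel)+12=m, l(cons)+5=q, o(vowel)+12=a, g(cons)+5=l.

hmymqal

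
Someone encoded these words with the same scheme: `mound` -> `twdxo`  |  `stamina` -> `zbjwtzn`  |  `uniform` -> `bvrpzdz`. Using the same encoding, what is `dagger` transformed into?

kipqpd

In mound: m→t is +7, o→w is +8, u→d is +9, n→x is +10 — the shift increases by 1 each position. Each letter shifts forward by (position + 7), i.e. 7, 8, 9, … — the shift grows by one for each successive letter.
On dagger: d+7=k, a+8=i, g+9=p, g+10=q, e+11=p, r+12=d.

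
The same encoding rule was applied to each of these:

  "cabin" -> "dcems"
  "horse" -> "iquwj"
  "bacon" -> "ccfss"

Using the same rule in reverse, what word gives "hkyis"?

In cabin: c→d is +1, a→c is +2, b→e is +3, i→m is +4 — the shift increases by 1 each position. Each letter shifts forward by (position + 1), i.e. 1, 2, 3, … — the shift grows by one for each successive letter.
Reversing it on hkyis: h−1=g, k−2=i, y−3=v, i−4=e, s−5=n.

given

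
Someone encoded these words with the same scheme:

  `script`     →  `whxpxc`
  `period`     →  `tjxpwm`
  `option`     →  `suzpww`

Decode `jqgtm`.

Letter i (0-indexed) is shifted by i+4, so successive shifts are 4, 5, 6, ….
Reversing it on jqgtm: j−4=f, q−5=l, g−6=a, t−7=m, m−8=e.

flame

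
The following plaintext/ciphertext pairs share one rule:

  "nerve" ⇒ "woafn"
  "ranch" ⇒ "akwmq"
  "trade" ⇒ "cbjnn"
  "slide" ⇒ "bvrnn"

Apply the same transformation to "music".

Shifts by position in nerve: pos 0: n→w (+9), pos 1: e→o (+10), pos 2: r→a (+9), pos 3: v→f (+10) — repeating every 2. The shifts repeat in a cycle of length 2: positions 0,1,… shift by +9, +10, then the pattern repeats.
On music: m+9=v, u+10=e, s+9=b, i+10=s, c+9=l.

vebsl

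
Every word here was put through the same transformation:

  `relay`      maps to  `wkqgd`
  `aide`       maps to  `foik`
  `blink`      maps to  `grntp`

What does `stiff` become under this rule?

xznlk

Shifts by position in relay: pos 0: r→w (+5), pos 1: e→k (+6), pos 2: l→q (+5), pos 3: a→g (+6) — repeating every 2. It's a Vigenère-style cipher with numeric key [5,6]: position i shifts by key[i mod 2].
Applying it to stiff: s+5=x, t+6=z, i+5=n, f+6=l, f+5=k.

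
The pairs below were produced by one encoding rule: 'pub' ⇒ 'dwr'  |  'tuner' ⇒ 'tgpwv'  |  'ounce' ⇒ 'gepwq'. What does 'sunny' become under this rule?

appwu

The output letters match the input read backwards, each shifted +2: pub reversed is bup. Two steps: reverse the string, then apply a Caesar shift of +2.
For sunny: reverse → ynnus; then shift: y+2=a, n+2=p, n+2=p, u+2=w, s+2=u.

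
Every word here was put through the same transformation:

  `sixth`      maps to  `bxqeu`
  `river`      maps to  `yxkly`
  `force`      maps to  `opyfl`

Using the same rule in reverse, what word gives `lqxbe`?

exist

Treating letters as 0–25, the rule is x ↦ 3x + 25 (mod 26).
Reversing it on lqxbe: l(11)→9·(11−25)≡4=e; q(16)→9·(16−25)≡23=x; x(23)→9·(23−25)≡8=i; b(1)→9·(1−25)≡18=s; e(4)→9·(4−25)≡19=t (all mod 26).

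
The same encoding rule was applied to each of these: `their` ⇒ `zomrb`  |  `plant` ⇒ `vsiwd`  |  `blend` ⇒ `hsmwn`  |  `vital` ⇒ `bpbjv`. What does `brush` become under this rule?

hycbr

In their: t→z is +6, h→o is +7, e→m is +8, i→r is +9 — the shift increases by 1 each position. Each letter shifts forward by (position + 6), i.e. 6, 7, 8, … — the shift grows by one for each successive letter.
Applying it to brush: b+6=h, r+7=y, u+8=c, s+9=b, h+10=r.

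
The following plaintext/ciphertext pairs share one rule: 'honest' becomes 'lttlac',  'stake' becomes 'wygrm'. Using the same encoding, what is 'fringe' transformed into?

In honest: h→l is +4, o→t is +5, n→t is +6, e→l is +7 — the shift increases by 1 each position. Each letter shifts forward by (position + 4), i.e. 4, 5, 6, … — the shift grows by one for each successive letter.
Applying it to fringe: f+4=j, r+5=w, i+6=o, n+7=u, g+8=o, e+9=n.

jwouon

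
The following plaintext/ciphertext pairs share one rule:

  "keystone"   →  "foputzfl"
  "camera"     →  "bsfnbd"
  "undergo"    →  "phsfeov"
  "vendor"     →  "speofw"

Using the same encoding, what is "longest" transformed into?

utfhopm

Read the word backwards and shift each letter +1.
Applying it to longest: reverse → tsegnol; then shift: t+1=u, s+1=t, e+1=f, g+1=h, n+1=o, o+1=p, l+1=m.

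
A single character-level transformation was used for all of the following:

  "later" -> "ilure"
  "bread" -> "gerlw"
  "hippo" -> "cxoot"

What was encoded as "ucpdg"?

thumb

Each letter's alphabet position (a=0..z=25) is mapped through 21·x+11 mod 26 — an affine cipher.
Reversing it on ucpdg: u(20)→5·(20−11)≡19=t; c(2)→5·(2−11)≡7=h; p(15)→5·(15−11)≡20=u; d(3)→5·(3−11)≡12=m; g(6)→5·(6−11)≡1=b (all mod 26).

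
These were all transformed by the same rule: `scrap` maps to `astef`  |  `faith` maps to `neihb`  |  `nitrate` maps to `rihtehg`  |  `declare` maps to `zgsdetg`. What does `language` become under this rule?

s(18)→a(0) and c(2)→s(18) fit y≡7x+4 (mod 26); the inverse of 7 mod 26 is 15. This is an affine cipher: with a=0,…,z=25, each position x becomes (7x+4) mod 26.
For language: l(11)→7·11+4≡3=d; a(0)→7·0+4≡4=e; n(13)→7·13+4≡17=r; g(6)→7·6+4≡20=u; u(20)→7·20+4≡14=o; a(0)→7·0+4≡4=e; g(6)→7·6+4≡20=u; e(4)→7·4+4≡6=g (all mod 26).

deruoeug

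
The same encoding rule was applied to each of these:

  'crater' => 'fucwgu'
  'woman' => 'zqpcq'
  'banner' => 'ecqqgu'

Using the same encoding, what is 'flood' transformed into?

ioqqg

The shift depends on letter class: consonant c→f is +3, but vowel a→c is +2. The rule splits by letter class: vowels +2, consonants +3.
Applying it to flood: f(cons)+3=i, l(cons)+3=o, o(vowel)+2=q, o(vowel)+2=q, d(cons)+3=g.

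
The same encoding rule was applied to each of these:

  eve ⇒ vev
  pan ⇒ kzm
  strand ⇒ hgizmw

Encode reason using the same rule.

ivzhlm

Each pair mirrors across the alphabet (e↔v, v↔e, e↔v): positions sum to 25. This is the alphabet-reversal cipher (Atbash): a becomes z, b becomes y, etc.
Applying it to reason: r↔i, e↔v, a↔z, s↔h, o↔l, n↔m.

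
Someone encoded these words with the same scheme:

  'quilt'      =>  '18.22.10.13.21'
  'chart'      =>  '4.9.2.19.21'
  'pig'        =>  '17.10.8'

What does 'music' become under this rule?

14.22.20.10.4

q is letter #17 and maps to 18: an offset of 1. Letters become their 1-based position plus 1 (so a→2, b→3, …).
For music: m=13→14, u=21→22, s=19→20, i=9→10, c=3→4.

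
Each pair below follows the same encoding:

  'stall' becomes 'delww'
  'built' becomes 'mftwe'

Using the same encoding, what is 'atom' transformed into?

lezx

Compare letters: s→d is +11, t→e is +11, a→l is +11 — a constant shift. Each letter is shifted forward by 11 in the alphabet (a Caesar shift of +11).
For atom: a+11=l, t+11=e, o+11=z, m+11=x.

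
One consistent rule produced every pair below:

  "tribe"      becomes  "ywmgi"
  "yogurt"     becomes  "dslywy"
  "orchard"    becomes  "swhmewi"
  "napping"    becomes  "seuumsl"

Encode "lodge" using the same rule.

Two shifts are in play — +4 for a/e/i/o/u, +5 for every other letter.
Applying it to lodge: l(cons)+5=q, o(vowel)+4=s, d(cons)+5=i, g(cons)+5=l, e(vowel)+4=i.

qsili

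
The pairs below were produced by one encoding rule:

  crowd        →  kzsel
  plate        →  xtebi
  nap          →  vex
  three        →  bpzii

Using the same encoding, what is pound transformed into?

xsyvl

The shift depends on letter class: consonant c→k is +8, but vowel o→s is +4. Two shifts are in play — +4 for a/e/i/o/u, +8 for every other letter.
Applying it to pound: p(cons)+8=x, o(vowel)+4=s, u(vowel)+4=y, n(cons)+8=v, d(cons)+8=l.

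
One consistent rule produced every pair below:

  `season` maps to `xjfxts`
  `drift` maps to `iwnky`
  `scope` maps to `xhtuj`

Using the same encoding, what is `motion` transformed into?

rtynts

Compare letters: s→x is +5, e→j is +5, a→f is +5 — a constant shift. Every letter moves 5 places later in the alphabet, wrapping around z→a.
Applying it to motion: m+5=r, o+5=t, t+5=y, i+5=n, o+5=t, n+5=s.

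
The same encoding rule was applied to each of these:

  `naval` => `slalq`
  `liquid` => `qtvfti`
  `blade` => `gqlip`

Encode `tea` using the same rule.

The shift depends on letter class: consonant n→s is +5, but vowel a→l is +11. Two shifts are in play — +11 for a/e/i/o/u, +5 for every other letter.
For tea: t(cons)+5=y, e(vowel)+11=p, a(vowel)+11=l.

ypl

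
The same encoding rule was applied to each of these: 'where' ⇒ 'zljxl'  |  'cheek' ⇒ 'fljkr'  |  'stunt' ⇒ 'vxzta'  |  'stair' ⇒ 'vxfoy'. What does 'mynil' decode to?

juice

In where: w→z is +3, h→l is +4, e→j is +5, r→x is +6 — the shift increases by 1 each position. The shift increases by 1 at each position, starting from +3: 3, 4, 5, ….
Undoing it on mynil: m−3=j, y−4=u, n−5=i, i−6=c, l−7=e.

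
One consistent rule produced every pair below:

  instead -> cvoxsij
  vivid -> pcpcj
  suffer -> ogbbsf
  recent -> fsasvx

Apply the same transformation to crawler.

afiydsf

i(8)→c(2) and n(13)→v(21) fit y≡9x+8 (mod 26); the inverse of 9 mod 26 is 3. Each letter's alphabet position (a=0..z=25) is mapped through 9·x+8 mod 26 — an affine cipher.
Applying it to crawler: c(2)→9·2+8≡0=a; r(17)→9·17+8≡5=f; a(0)→9·0+8≡8=i; w(22)→9·22+8≡24=y; l(11)→9·11+8≡3=d; e(4)→9·4+8≡18=s; r(17)→9·17+8≡5=f (all mod 26).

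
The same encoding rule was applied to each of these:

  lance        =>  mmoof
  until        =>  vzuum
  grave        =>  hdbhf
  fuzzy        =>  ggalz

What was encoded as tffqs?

steer

A repeating key of period 2 is used — shifts +1, +12 over and over.
Reversing it on tffqs: t−1=s, f−12=t, f−1=e, q−12=e, s−1=r.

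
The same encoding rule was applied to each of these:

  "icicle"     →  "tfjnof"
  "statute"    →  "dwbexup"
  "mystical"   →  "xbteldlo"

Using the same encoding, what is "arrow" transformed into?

The shifts repeat in a cycle of length 3: positions 0,1,… shift by +11, +3, +1, then the pattern repeats.
Applying it to arrow: a+11=l, r+3=u, r+1=s, o+11=z, w+3=z.

luszz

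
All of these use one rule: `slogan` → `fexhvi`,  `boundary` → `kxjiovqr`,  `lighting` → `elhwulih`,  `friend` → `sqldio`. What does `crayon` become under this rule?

zqvrxi

s(18)→f(5) and l(11)→e(4) fit y≡15x+21 (mod 26); the inverse of 15 mod 26 is 7. Treating letters as 0–25, the rule is x ↦ 15x + 21 (mod 26).
Applying it to crayon: c(2)→15·2+21≡25=z; r(17)→15·17+21≡16=q; a(0)→15·0+21≡21=v; y(24)→15·24+21≡17=r; o(14)→15·14+21≡23=x; n(13)→15·13+21≡8=i (all mod 26).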